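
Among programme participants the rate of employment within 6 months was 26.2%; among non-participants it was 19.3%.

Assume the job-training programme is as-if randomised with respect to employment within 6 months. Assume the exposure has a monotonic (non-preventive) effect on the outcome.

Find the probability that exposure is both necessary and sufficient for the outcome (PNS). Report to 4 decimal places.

p₁ = 0.262, p₀ = 0.193.
Under exogeneity and monotonicity, PNS = p₁ − p₀.
PNS = 0.262 − 0.193 = 0.069

PNS ≈ 0.0690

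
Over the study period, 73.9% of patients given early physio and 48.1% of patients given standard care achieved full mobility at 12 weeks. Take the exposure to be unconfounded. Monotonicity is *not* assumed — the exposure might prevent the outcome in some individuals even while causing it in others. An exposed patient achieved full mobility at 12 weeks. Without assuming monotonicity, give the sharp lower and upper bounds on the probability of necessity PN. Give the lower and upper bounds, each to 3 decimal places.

0.349 ≤ PN ≤ 0.702

p₁ = 0.739, p₀ = 0.481.
Under exogeneity alone the bounds on PN are max{0,(p₁−p₀)/p₁} ≤ PN ≤ min{1,(1−p₀)/p₁}.
  lower = (p₁ − p₀)/p₁ = 0.258 / 0.739 ≈ 0.3491
  upper = min{1, (1 − p₀)/p₁} = 0.519 / 0.739 ≈ 0.7023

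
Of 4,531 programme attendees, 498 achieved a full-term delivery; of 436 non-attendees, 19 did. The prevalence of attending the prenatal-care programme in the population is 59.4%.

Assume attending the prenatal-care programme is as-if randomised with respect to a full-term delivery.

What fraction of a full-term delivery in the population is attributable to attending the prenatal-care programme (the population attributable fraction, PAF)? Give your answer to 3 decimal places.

p₁ = P(outcome | exposed) = 498/4531 = 0.10991
p₀ = P(outcome | unexposed) = 19/436 = 0.043578
Overall risk P(Y=1) = π·p₁ + (1−π)·p₀ = 0.594×0.10991 + 0.406×0.043578 = 0.082979.
Under exogeneity, PAF = [P(Y=1) − p₀] / P(Y=1).
PAF = (0.082979 − 0.043578) / 0.082979 ≈ 0.4748

PAF ≈ 0.475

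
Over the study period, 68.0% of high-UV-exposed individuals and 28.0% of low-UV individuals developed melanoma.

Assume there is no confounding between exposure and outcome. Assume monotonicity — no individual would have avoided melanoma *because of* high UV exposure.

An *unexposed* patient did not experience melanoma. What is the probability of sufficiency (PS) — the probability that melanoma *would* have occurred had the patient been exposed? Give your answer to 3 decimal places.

PS ≈ 0.556

p₁ = 0.68, p₀ = 0.28.
Under exogeneity and monotonicity, PS = (p₁ − p₀) / (1 − p₀).
PS = (0.68 − 0.28) / (1 − 0.28) = 0.4 / 0.72 ≈ 0.5556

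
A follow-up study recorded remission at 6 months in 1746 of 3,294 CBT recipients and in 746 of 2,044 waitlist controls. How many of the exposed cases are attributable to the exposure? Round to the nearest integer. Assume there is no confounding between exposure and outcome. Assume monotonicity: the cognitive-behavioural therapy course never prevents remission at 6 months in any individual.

p₁ = P(outcome | exposed) = 1746/3294 = 0.53005
p₀ = P(outcome | unexposed) = 746/2044 = 0.36497
PN = (p₁ − p₀)/p₁ = (0.53005 − 0.36497) / 0.53005 ≈ 0.31145.
Attributable cases ≈ PN × (exposed cases) = 0.31145 × 1746 ≈ 543.79.

about 544 cases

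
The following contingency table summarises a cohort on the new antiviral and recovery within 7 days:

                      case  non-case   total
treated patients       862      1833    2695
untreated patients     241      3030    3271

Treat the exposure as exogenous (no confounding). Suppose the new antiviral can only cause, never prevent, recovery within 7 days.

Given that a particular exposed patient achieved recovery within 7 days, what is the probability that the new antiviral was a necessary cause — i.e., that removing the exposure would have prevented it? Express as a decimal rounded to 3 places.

PN ≈ 0.770

p₁ = P(outcome | exposed) = 862/2695 = 0.31985
p₀ = P(outcome | unexposed) = 241/3271 = 0.073678
Under exogeneity and monotonicity, PN = (p₁ − p₀)/p₁.
PN = (0.31985 − 0.073678) / 0.31985 ≈ 0.7697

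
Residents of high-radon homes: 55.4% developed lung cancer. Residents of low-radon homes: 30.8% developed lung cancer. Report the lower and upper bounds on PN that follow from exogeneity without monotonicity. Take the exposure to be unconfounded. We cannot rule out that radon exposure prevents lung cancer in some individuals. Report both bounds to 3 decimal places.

0.444 ≤ PN ≤ 1.000

p₁ = 0.554, p₀ = 0.308.
Under exogeneity alone the bounds on PN are max{0,(p₁−p₀)/p₁} ≤ PN ≤ min{1,(1−p₀)/p₁}.
  lower = (p₁ − p₀)/p₁ = 0.246 / 0.554 ≈ 0.4440
  upper = min{1, (1 − p₀)/p₁} = 0.692 / 0.554 ≈ 1.2491 → capped at 1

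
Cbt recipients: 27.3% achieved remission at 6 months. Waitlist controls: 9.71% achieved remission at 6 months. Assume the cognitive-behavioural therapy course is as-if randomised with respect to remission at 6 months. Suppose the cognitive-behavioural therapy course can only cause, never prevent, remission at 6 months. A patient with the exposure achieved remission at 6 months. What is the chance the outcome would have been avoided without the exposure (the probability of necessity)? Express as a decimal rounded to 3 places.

PN ≈ 0.644

p₁ = 0.273, p₀ = 0.0971.
Under exogeneity and monotonicity, PN = (p₁ − p₀) / p₁.
PN = (0.273 − 0.0971) / 0.273 = 0.1759 / 0.273 ≈ 0.6443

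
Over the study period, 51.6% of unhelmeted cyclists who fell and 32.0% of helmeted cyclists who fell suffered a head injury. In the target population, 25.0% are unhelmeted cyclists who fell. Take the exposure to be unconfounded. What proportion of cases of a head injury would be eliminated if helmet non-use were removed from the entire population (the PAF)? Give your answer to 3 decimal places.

PAF ≈ 0.133

p₁ = 0.516, p₀ = 0.32.
Overall risk P(Y=1) = π·p₁ + (1−π)·p₀ = 0.25×0.516 + 0.75×0.32 = 0.369.
Under exogeneity, PAF = [P(Y=1) − p₀] / P(Y=1).
PAF = (0.369 − 0.32) / 0.369 ≈ 0.1328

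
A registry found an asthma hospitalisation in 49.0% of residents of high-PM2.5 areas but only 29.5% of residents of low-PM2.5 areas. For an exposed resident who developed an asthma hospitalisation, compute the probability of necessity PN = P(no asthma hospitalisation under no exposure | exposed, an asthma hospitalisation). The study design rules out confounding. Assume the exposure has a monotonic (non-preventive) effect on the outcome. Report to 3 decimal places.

PN ≈ 0.398

p₁ = 0.49, p₀ = 0.295.
Under exogeneity and monotonicity, PN = (p₁ − p₀) / p₁.
PN = (0.49 − 0.295) / 0.49 = 0.195 / 0.49 ≈ 0.3980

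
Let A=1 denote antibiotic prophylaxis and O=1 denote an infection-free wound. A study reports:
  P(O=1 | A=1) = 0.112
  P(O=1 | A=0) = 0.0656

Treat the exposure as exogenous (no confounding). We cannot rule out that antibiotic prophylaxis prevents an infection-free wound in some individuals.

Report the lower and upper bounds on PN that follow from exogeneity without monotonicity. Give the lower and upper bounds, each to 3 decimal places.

Let p₁ = 0.112, p₀ = 0.0656.
Under exogeneity alone the bounds on PN are max{0,(p₁−p₀)/p₁} ≤ PN ≤ min{1,(1−p₀)/p₁}.
  lower = (p₁ − p₀)/p₁ = 0.0464 / 0.112 ≈ 0.4143
  upper = min{1, (1 − p₀)/p₁} = 0.9344 / 0.112 ≈ 8.3429 → capped at 1

0.414 ≤ PN ≤ 1.000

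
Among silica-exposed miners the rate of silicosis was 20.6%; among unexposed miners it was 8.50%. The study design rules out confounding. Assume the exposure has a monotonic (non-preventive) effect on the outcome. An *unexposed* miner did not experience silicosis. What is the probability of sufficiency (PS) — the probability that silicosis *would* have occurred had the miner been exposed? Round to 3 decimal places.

p₁ = 0.206, p₀ = 0.085.
Under exogeneity and monotonicity, PS = (p₁ − p₀) / (1 − p₀).
PS = (0.206 − 0.085) / (1 − 0.085) = 0.121 / 0.915 ≈ 0.1322

PS ≈ 0.132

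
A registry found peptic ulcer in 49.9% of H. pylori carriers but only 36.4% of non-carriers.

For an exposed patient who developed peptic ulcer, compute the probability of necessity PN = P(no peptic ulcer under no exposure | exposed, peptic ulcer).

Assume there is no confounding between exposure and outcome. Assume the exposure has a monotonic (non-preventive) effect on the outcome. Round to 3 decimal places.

PN ≈ 0.271

p₁ = 0.499, p₀ = 0.364.
Under exogeneity and monotonicity, PN = (p₁ − p₀) / p₁.
PN = (0.499 − 0.364) / 0.499 = 0.135 / 0.499 ≈ 0.2705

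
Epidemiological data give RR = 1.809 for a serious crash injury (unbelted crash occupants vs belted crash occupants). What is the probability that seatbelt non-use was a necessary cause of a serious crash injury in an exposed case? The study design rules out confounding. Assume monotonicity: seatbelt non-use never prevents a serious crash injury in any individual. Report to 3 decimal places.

Under exogeneity and monotonicity, PN = (RR − 1) / RR = 1 − 1/RR.
PN = (1.809 − 1) / 1.809 = 0.809 / 1.809 ≈ 0.4472

PN ≈ 0.447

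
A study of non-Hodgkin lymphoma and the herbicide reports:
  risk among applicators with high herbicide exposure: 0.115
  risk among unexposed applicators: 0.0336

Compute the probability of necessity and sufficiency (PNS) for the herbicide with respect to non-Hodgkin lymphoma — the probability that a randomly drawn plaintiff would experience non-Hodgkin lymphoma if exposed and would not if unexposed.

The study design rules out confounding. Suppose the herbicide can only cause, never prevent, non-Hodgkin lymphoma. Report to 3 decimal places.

Let p₁ = 0.115, p₀ = 0.0336.
Under exogeneity and monotonicity, PNS = p₁ − p₀.
PNS = 0.115 − 0.0336 = 0.0814

PNS ≈ 0.081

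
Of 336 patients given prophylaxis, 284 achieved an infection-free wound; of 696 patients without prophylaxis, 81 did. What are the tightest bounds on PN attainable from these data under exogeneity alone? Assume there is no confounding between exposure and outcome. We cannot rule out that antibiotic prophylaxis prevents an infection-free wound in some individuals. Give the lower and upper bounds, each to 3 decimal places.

p₁ = P(outcome | exposed) = 284/336 = 0.84524
p₀ = P(outcome | unexposed) = 81/696 = 0.11638
Under exogeneity alone the bounds on PN are max{0,(p₁−p₀)/p₁} ≤ PN ≤ min{1,(1−p₀)/p₁}.
  lower = (p₁ − p₀)/p₁ = 0.72886 / 0.84524 ≈ 0.8623
  upper = min{1, (1 − p₀)/p₁} = 0.88362 / 0.84524 ≈ 1.0454 → capped at 1

0.862 ≤ PN ≤ 1.000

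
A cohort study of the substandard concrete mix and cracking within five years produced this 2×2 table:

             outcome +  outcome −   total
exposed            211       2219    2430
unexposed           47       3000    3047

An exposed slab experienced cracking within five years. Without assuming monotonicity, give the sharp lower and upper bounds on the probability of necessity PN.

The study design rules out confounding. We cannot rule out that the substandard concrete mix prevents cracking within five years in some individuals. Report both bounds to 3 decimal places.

0.822 ≤ PN ≤ 1.000

p₁ = P(outcome | exposed) = 211/2430 = 0.086831
p₀ = P(outcome | unexposed) = 47/3047 = 0.015425
Under exogeneity alone the bounds on PN are max{0,(p₁−p₀)/p₁} ≤ PN ≤ min{1,(1−p₀)/p₁}.
  lower = (p₁ − p₀)/p₁ = 0.071406 / 0.086831 ≈ 0.8224
  upper = min{1, (1 − p₀)/p₁} = 0.98457 / 0.086831 ≈ 11.3389 → capped at 1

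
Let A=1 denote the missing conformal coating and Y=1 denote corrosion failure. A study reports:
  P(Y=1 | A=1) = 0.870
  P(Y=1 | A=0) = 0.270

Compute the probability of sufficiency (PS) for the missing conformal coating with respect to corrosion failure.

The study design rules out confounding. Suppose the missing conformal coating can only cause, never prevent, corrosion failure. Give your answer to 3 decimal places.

PS ≈ 0.822

Let p₁ = 0.87, p₀ = 0.27.
Under exogeneity and monotonicity, PS = (p₁ − p₀) / (1 − p₀).
PS = (0.87 − 0.27) / (1 − 0.27) = 0.6 / 0.73 ≈ 0.8219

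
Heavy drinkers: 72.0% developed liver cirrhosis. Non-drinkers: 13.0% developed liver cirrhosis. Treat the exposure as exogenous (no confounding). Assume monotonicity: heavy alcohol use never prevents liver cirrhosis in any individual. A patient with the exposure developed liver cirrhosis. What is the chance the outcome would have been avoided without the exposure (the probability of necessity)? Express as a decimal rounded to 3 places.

p₁ = 0.72, p₀ = 0.13.
Under exogeneity and monotonicity, PN = (p₁ − p₀) / p₁.
PN = (0.72 − 0.13) / 0.72 = 0.59 / 0.72 ≈ 0.8194

PN ≈ 0.819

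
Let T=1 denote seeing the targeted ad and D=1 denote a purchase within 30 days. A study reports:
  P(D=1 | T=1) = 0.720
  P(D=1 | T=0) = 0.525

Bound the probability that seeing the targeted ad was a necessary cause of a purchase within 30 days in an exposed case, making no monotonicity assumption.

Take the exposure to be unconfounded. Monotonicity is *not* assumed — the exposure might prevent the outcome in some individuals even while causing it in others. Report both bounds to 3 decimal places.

Let p₁ = 0.72, p₀ = 0.525.
Under exogeneity alone the bounds on PN are max{0,(p₁−p₀)/p₁} ≤ PN ≤ min{1,(1−p₀)/p₁}.
  lower = (p₁ − p₀)/p₁ = 0.195 / 0.72 ≈ 0.2708
  upper = min{1, (1 − p₀)/p₁} = 0.475 / 0.72 ≈ 0.6597

0.271 ≤ PN ≤ 0.660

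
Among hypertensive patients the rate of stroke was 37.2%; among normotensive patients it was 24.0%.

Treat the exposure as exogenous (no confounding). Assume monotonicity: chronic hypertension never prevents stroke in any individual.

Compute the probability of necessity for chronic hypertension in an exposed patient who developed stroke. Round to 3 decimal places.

PN ≈ 0.355

p₁ = 0.372, p₀ = 0.24.
Under exogeneity and monotonicity, PN = (p₁ − p₀) / p₁.
PN = (0.372 − 0.24) / 0.372 = 0.132 / 0.372 ≈ 0.3548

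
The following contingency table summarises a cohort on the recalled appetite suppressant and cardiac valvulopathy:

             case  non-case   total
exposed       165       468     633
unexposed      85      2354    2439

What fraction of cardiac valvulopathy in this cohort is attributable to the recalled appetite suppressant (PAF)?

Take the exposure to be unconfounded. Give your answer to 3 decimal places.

p₁ = P(outcome | exposed) = 165/633 = 0.26066
p₀ = P(outcome | unexposed) = 85/2439 = 0.03485
Exposure prevalence π = 633/3072 = 0.20605; overall risk P(Y=1) = 0.08138.
Under exogeneity, PAF = [P(Y=1) − p₀]/P(Y=1).
PAF = (0.08138 − 0.03485) / 0.08138 ≈ 0.5718

PAF ≈ 0.572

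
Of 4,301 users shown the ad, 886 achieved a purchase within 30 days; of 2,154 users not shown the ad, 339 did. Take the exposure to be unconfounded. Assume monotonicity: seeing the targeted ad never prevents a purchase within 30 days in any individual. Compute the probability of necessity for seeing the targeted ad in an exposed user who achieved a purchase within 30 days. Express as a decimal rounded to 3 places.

PN ≈ 0.236

p₁ = P(outcome | exposed) = 886/4301 = 0.206
p₀ = P(outcome | unexposed) = 339/2154 = 0.15738
Under exogeneity and monotonicity, PN = (p₁ − p₀) / p₁.
PN = (0.206 − 0.15738) / 0.206 = 0.048617 / 0.206 ≈ 0.2360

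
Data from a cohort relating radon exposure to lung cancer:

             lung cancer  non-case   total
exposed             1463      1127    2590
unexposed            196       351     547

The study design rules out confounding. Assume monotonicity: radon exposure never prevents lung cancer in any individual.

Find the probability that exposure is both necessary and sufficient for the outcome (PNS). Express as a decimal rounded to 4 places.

p₁ = P(outcome | exposed) = 1463/2590 = 0.56486
p₀ = P(outcome | unexposed) = 196/547 = 0.35832
Under exogeneity and monotonicity, PNS = p₁ − p₀.
PNS = 0.56486 − 0.35832 = 0.20655

PNS ≈ 0.2065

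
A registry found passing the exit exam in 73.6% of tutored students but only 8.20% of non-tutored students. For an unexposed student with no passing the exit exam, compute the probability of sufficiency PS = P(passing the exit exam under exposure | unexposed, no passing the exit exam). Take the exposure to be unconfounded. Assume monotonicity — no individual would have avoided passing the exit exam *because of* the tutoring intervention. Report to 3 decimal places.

p₁ = 0.736, p₀ = 0.082.
Under exogeneity and monotonicity, PS = (p₁ − p₀) / (1 − p₀).
PS = (0.736 − 0.082) / (1 − 0.082) = 0.654 / 0.918 ≈ 0.7124

PS ≈ 0.712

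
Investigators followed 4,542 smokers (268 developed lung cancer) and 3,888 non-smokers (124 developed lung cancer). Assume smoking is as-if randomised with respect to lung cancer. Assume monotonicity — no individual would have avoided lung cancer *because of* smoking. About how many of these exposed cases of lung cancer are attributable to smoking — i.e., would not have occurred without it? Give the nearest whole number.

p₁ = P(outcome | exposed) = 268/4542 = 0.059005
p₀ = P(outcome | unexposed) = 124/3888 = 0.031893
PN = (p₁ − p₀)/p₁ = (0.059005 − 0.031893) / 0.059005 ≈ 0.45948.
Attributable cases ≈ PN × (exposed cases) = 0.45948 × 268 ≈ 123.14.

about 123 cases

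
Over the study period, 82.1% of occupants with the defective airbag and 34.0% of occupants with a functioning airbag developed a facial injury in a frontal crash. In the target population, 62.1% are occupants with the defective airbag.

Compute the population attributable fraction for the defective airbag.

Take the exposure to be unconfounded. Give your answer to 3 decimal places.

p₁ = 0.821, p₀ = 0.34.
Overall risk P(Y=1) = π·p₁ + (1−π)·p₀ = 0.621×0.821 + 0.379×0.34 = 0.6387.
Under exogeneity, PAF = [P(Y=1) − p₀] / P(Y=1).
PAF = (0.6387 − 0.34) / 0.6387 ≈ 0.4677

PAF ≈ 0.468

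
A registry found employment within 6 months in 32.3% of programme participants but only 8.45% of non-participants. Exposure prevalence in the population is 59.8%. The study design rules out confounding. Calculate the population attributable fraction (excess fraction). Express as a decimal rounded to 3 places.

p₁ = 0.323, p₀ = 0.0845.
Overall risk P(Y=1) = π·p₁ + (1−π)·p₀ = 0.598×0.323 + 0.402×0.0845 = 0.22712.
Under exogeneity, PAF = [P(Y=1) − p₀] / P(Y=1).
PAF = (0.22712 − 0.0845) / 0.22712 ≈ 0.6280

PAF ≈ 0.628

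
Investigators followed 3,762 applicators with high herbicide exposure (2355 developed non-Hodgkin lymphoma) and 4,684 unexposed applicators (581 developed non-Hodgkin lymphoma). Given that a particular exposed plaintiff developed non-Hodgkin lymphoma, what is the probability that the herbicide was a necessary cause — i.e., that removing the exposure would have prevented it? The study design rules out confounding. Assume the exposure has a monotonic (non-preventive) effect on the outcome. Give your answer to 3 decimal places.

PN ≈ 0.802

p₁ = P(outcome | exposed) = 2355/3762 = 0.626
p₀ = P(outcome | unexposed) = 581/4684 = 0.12404
Under exogeneity and monotonicity, PN = (p₁ − p₀) / p₁.
PN = (0.626 − 0.12404) / 0.626 = 0.50196 / 0.626 ≈ 0.8019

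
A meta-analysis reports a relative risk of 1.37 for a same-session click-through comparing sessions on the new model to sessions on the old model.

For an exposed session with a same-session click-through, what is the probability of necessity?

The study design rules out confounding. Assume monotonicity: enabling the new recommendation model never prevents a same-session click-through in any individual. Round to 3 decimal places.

Under exogeneity and monotonicity, PN = (RR − 1) / RR = 1 − 1/RR.
PN = (1.37 − 1) / 1.37 = 0.37 / 1.37 ≈ 0.2701

PN ≈ 0.270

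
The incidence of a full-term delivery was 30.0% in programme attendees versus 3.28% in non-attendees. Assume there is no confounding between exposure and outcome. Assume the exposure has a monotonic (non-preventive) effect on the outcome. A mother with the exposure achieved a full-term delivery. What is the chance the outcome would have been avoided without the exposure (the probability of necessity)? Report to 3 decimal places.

p₁ = 0.3, p₀ = 0.0328.
Under exogeneity and monotonicity, PN = (p₁ − p₀) / p₁.
PN = (0.3 − 0.0328) / 0.3 = 0.2672 / 0.3 ≈ 0.8907

PN ≈ 0.891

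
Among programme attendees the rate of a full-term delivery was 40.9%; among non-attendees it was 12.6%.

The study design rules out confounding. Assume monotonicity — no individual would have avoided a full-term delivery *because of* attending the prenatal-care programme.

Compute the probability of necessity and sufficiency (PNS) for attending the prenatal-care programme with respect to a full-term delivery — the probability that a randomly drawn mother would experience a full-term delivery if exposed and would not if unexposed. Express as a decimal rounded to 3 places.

p₁ = 0.409, p₀ = 0.126.
Under exogeneity and monotonicity, PNS = p₁ − p₀.
PNS = 0.409 − 0.126 = 0.283

PNS ≈ 0.283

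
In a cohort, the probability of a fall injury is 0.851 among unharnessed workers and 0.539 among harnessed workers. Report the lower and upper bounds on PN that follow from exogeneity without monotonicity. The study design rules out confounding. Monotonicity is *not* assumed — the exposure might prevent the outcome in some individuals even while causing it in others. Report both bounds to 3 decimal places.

Let p₁ = 0.851, p₀ = 0.539.
Under exogeneity alone the bounds on PN are max{0,(p₁−p₀)/p₁} ≤ PN ≤ min{1,(1−p₀)/p₁}.
  lower = (p₁ − p₀)/p₁ = 0.312 / 0.851 ≈ 0.3666
  upper = min{1, (1 − p₀)/p₁} = 0.461 / 0.851 ≈ 0.5417

0.367 ≤ PN ≤ 0.542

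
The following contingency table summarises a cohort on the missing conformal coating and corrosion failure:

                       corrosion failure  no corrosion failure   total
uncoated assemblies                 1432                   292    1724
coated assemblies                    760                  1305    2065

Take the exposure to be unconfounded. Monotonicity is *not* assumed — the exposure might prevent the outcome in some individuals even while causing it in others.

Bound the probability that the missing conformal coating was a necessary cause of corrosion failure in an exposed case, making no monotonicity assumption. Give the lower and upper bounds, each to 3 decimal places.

p₁ = P(outcome | exposed) = 1432/1724 = 0.83063
p₀ = P(outcome | unexposed) = 760/2065 = 0.36804
Under exogeneity alone the bounds on PN are max{0,(p₁−p₀)/p₁} ≤ PN ≤ min{1,(1−p₀)/p₁}.
  lower = (p₁ − p₀)/p₁ = 0.46259 / 0.83063 ≈ 0.5569
  upper = min{1, (1 − p₀)/p₁} = 0.63196 / 0.83063 ≈ 0.7608

0.557 ≤ PN ≤ 0.761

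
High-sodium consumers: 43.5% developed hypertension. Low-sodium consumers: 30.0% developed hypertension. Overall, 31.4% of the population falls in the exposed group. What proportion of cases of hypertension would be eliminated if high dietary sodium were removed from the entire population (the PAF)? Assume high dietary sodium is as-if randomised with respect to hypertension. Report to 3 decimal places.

p₁ = 0.435, p₀ = 0.3.
Overall risk P(Y=1) = π·p₁ + (1−π)·p₀ = 0.314×0.435 + 0.686×0.3 = 0.34239.
Under exogeneity, PAF = [P(Y=1) − p₀] / P(Y=1).
PAF = (0.34239 − 0.3) / 0.34239 ≈ 0.1238

PAF ≈ 0.124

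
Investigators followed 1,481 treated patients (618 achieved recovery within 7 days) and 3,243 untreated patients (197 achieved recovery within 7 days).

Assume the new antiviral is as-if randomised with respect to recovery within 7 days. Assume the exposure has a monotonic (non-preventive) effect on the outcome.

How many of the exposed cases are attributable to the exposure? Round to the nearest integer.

about 528 cases

p₁ = P(outcome | exposed) = 618/1481 = 0.41729
p₀ = P(outcome | unexposed) = 197/3243 = 0.060746
PN = (p₁ − p₀)/p₁ = (0.41729 − 0.060746) / 0.41729 ≈ 0.85443.
Attributable cases ≈ PN × (exposed cases) = 0.85443 × 618 ≈ 528.03.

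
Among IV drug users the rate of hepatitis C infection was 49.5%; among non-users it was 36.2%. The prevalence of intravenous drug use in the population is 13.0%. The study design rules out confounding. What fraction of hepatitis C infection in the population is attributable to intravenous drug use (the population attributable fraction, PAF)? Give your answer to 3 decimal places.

p₁ = 0.495, p₀ = 0.362.
Overall risk P(Y=1) = π·p₁ + (1−π)·p₀ = 0.13×0.495 + 0.87×0.362 = 0.37929.
Under exogeneity, PAF = [P(Y=1) − p₀] / P(Y=1).
PAF = (0.37929 − 0.362) / 0.37929 ≈ 0.0456

PAF ≈ 0.046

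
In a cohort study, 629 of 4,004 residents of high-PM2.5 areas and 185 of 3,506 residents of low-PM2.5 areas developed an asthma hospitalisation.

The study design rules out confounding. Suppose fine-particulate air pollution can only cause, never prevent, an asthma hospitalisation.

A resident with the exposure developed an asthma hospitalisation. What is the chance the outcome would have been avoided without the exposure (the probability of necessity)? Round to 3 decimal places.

p₁ = P(outcome | exposed) = 629/4004 = 0.15709
p₀ = P(outcome | unexposed) = 185/3506 = 0.052767
Under exogeneity and monotonicity, PN = (p₁ − p₀) / p₁.
PN = (0.15709 − 0.052767) / 0.15709 = 0.10433 / 0.15709 ≈ 0.6641

PN ≈ 0.664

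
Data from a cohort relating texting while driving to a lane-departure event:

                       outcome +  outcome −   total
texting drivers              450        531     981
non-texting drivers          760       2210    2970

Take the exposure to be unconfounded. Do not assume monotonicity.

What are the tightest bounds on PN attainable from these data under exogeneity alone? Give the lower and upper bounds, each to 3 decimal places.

p₁ = P(outcome | exposed) = 450/981 = 0.45872
p₀ = P(outcome | unexposed) = 760/2970 = 0.25589
Under exogeneity alone the bounds on PN are max{0,(p₁−p₀)/p₁} ≤ PN ≤ min{1,(1−p₀)/p₁}.
  lower = (p₁ − p₀)/p₁ = 0.20282 / 0.45872 ≈ 0.4422
  upper = min{1, (1 − p₀)/p₁} = 0.74411 / 0.45872 ≈ 1.6222 → capped at 1

0.442 ≤ PN ≤ 1.000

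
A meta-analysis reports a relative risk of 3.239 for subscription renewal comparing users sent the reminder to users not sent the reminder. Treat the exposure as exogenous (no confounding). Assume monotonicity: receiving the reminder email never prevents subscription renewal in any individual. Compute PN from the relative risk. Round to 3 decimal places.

Under exogeneity and monotonicity, PN = (RR − 1) / RR = 1 − 1/RR.
PN = (3.239 − 1) / 3.239 = 2.239 / 3.239 ≈ 0.6913

PN ≈ 0.691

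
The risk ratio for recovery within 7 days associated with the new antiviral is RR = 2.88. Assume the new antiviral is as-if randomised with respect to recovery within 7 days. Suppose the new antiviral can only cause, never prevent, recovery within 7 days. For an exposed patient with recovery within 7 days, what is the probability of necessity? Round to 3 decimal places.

Under exogeneity and monotonicity, PN = (RR − 1) / RR = 1 − 1/RR.
PN = (2.88 − 1) / 2.88 = 1.88 / 2.88 ≈ 0.6528

PN ≈ 0.653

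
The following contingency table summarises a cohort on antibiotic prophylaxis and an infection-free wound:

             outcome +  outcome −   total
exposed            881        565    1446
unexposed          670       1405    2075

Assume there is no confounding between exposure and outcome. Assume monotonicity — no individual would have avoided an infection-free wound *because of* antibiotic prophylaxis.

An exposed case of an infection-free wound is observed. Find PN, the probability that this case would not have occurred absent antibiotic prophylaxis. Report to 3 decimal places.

p₁ = P(outcome | exposed) = 881/1446 = 0.60927
p₀ = P(outcome | unexposed) = 670/2075 = 0.32289
Under exogeneity and monotonicity, PN = (p₁ − p₀) / p₁.
PN = (0.60927 − 0.32289) / 0.60927 = 0.28638 / 0.60927 ≈ 0.4700

PN ≈ 0.470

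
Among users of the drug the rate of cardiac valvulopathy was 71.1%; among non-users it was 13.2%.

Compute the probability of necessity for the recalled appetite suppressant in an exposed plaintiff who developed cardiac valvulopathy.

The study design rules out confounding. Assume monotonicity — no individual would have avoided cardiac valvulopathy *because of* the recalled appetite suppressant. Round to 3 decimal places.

p₁ = 0.711, p₀ = 0.132.
Under exogeneity and monotonicity, PN = (p₁ − p₀) / p₁.
PN = (0.711 − 0.132) / 0.711 = 0.579 / 0.711 ≈ 0.8143

PN ≈ 0.814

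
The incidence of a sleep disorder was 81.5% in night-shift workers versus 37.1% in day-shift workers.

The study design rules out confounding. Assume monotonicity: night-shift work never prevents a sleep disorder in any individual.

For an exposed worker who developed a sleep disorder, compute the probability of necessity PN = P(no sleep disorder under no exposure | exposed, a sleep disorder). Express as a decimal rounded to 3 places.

PN ≈ 0.545

p₁ = 0.815, p₀ = 0.371.
Under exogeneity and monotonicity, PN = (p₁ − p₀) / p₁.
PN = (0.815 − 0.371) / 0.815 = 0.444 / 0.815 ≈ 0.5448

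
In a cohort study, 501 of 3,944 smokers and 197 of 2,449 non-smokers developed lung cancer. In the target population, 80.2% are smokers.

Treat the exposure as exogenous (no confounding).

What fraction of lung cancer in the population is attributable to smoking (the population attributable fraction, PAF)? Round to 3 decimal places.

PAF ≈ 0.317

p₁ = P(outcome | exposed) = 501/3944 = 0.12703
p₀ = P(outcome | unexposed) = 197/2449 = 0.080441
Overall risk P(Y=1) = π·p₁ + (1−π)·p₀ = 0.802×0.12703 + 0.198×0.080441 = 0.1178.
Under exogeneity, PAF = [P(Y=1) − p₀] / P(Y=1).
PAF = (0.1178 − 0.080441) / 0.1178 ≈ 0.3172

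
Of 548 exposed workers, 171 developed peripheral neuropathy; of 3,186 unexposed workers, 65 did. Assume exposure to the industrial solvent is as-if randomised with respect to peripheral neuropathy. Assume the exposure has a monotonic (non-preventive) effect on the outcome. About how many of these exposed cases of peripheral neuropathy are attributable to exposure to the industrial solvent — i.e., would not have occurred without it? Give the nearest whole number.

about 160 cases

p₁ = P(outcome | exposed) = 171/548 = 0.31204
p₀ = P(outcome | unexposed) = 65/3186 = 0.020402
PN = (p₁ − p₀)/p₁ = (0.31204 − 0.020402) / 0.31204 ≈ 0.93462.
Attributable cases ≈ PN × (exposed cases) = 0.93462 × 171 ≈ 159.82.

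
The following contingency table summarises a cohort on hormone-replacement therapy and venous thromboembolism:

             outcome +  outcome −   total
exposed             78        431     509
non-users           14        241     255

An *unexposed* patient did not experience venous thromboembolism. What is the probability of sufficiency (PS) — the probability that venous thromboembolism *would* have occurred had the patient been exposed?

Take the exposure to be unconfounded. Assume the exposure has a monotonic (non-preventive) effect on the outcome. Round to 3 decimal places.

PS ≈ 0.104

p₁ = P(outcome | exposed) = 78/509 = 0.15324
p₀ = P(outcome | unexposed) = 14/255 = 0.054902
Under exogeneity and monotonicity, PS = (p₁ − p₀) / (1 − p₀).
PS = (0.15324 − 0.054902) / (1 − 0.054902) = 0.09834 / 0.9451 ≈ 0.1041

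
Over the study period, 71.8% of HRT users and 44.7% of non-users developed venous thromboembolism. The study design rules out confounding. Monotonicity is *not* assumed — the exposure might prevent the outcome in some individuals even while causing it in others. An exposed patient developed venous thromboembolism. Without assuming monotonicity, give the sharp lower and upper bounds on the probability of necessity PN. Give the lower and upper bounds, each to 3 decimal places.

p₁ = 0.718, p₀ = 0.447.
Under exogeneity alone the bounds on PN are max{0,(p₁−p₀)/p₁} ≤ PN ≤ min{1,(1−p₀)/p₁}.
  lower = (p₁ − p₀)/p₁ = 0.271 / 0.718 ≈ 0.3774
  upper = min{1, (1 − p₀)/p₁} = 0.553 / 0.718 ≈ 0.7702

0.377 ≤ PN ≤ 0.770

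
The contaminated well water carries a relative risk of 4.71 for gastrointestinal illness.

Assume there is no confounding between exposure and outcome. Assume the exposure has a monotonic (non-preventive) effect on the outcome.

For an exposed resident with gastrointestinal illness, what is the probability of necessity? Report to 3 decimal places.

PN ≈ 0.788

Under exogeneity and monotonicity, PN = (RR − 1) / RR = 1 − 1/RR.
PN = (4.71 − 1) / 4.71 = 3.71 / 4.71 ≈ 0.7877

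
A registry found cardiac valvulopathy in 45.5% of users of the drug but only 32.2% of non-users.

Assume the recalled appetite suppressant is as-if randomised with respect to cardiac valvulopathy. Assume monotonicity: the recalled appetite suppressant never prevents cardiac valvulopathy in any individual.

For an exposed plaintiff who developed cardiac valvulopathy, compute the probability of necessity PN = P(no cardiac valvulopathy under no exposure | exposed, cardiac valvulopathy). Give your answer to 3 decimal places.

p₁ = 0.455, p₀ = 0.322.
Under exogeneity and monotonicity, PN = (p₁ − p₀) / p₁.
PN = (0.455 − 0.322) / 0.455 = 0.133 / 0.455 ≈ 0.2923

PN ≈ 0.292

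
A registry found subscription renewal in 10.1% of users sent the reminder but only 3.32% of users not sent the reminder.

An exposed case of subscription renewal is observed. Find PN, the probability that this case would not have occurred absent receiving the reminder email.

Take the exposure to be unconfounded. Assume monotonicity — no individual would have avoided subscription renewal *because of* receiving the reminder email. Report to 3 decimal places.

p₁ = 0.101, p₀ = 0.0332.
Under exogeneity and monotonicity, PN = (p₁ − p₀) / p₁.
PN = (0.101 − 0.0332) / 0.101 = 0.0678 / 0.101 ≈ 0.6713

PN ≈ 0.671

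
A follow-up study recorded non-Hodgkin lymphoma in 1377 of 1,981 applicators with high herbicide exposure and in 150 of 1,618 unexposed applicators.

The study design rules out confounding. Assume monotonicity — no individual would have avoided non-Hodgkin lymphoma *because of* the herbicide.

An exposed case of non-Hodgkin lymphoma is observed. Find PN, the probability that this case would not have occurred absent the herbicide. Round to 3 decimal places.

p₁ = P(outcome | exposed) = 1377/1981 = 0.6951
p₀ = P(outcome | unexposed) = 150/1618 = 0.092707
Under exogeneity and monotonicity, PN = (p₁ − p₀) / p₁.
PN = (0.6951 − 0.092707) / 0.6951 = 0.6024 / 0.6951 ≈ 0.8666

PN ≈ 0.867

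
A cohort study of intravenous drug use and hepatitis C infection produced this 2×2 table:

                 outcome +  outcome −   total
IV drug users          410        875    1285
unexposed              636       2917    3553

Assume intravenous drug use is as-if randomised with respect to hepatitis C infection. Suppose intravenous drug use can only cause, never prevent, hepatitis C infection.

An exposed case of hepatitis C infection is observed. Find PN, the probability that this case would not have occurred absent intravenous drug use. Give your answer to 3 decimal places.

PN ≈ 0.439

p₁ = P(outcome | exposed) = 410/1285 = 0.31907
p₀ = P(outcome | unexposed) = 636/3553 = 0.179
Under exogeneity and monotonicity, PN = (p₁ − p₀)/p₁.
PN = (0.31907 − 0.179) / 0.31907 ≈ 0.4390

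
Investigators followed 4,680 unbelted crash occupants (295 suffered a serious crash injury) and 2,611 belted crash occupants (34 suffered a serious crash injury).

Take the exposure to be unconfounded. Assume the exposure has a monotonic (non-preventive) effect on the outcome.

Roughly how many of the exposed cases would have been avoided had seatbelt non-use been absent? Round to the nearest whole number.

about 234 cases

p₁ = P(outcome | exposed) = 295/4680 = 0.063034
p₀ = P(outcome | unexposed) = 34/2611 = 0.013022
PN = (p₁ − p₀)/p₁ = (0.063034 − 0.013022) / 0.063034 ≈ 0.79342.
Attributable cases ≈ PN × (exposed cases) = 0.79342 × 295 ≈ 234.06.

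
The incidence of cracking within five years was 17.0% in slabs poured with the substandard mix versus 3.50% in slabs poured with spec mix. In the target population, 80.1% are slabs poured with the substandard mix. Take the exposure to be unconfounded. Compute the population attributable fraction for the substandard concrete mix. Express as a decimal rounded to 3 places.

PAF ≈ 0.755

p₁ = 0.17, p₀ = 0.035.
Overall risk P(Y=1) = π·p₁ + (1−π)·p₀ = 0.801×0.17 + 0.199×0.035 = 0.14313.
Under exogeneity, PAF = [P(Y=1) − p₀] / P(Y=1).
PAF = (0.14313 − 0.035) / 0.14313 ≈ 0.7555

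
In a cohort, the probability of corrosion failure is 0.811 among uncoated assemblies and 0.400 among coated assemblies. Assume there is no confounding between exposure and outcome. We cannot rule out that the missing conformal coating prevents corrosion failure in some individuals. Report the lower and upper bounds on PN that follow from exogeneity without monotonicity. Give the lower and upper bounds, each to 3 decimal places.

Let p₁ = 0.811, p₀ = 0.4.
Under exogeneity alone the bounds on PN are max{0,(p₁−p₀)/p₁} ≤ PN ≤ min{1,(1−p₀)/p₁}.
  lower = (p₁ − p₀)/p₁ = 0.411 / 0.811 ≈ 0.5068
  upper = min{1, (1 − p₀)/p₁} = 0.6 / 0.811 ≈ 0.7398

0.507 ≤ PN ≤ 0.740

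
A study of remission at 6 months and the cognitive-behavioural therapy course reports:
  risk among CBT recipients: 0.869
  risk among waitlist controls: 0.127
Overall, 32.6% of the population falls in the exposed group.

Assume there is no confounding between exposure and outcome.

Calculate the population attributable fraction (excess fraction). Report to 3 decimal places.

PAF ≈ 0.656

Let p₁ = 0.869, p₀ = 0.127.
Overall risk P(Y=1) = π·p₁ + (1−π)·p₀ = 0.326×0.869 + 0.674×0.127 = 0.36889.
Under exogeneity, PAF = [P(Y=1) − p₀] / P(Y=1).
PAF = (0.36889 − 0.127) / 0.36889 ≈ 0.6557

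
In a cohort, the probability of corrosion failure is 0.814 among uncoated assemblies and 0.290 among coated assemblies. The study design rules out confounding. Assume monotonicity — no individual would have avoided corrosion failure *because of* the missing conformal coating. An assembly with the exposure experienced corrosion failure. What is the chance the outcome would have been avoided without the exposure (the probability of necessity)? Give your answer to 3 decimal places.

PN ≈ 0.644

Let p₁ = 0.814, p₀ = 0.29.
Under exogeneity and monotonicity, PN = (p₁ − p₀) / p₁.
PN = (0.814 − 0.29) / 0.814 = 0.524 / 0.814 ≈ 0.6437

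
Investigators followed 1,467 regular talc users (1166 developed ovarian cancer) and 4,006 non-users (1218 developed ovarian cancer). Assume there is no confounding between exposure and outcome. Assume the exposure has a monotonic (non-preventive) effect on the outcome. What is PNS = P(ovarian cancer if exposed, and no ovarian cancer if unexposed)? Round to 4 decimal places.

p₁ = P(outcome | exposed) = 1166/1467 = 0.79482
p₀ = P(outcome | unexposed) = 1218/4006 = 0.30404
Under exogeneity and monotonicity, PNS = p₁ − p₀.
PNS = 0.79482 − 0.30404 = 0.49078

PNS ≈ 0.4908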